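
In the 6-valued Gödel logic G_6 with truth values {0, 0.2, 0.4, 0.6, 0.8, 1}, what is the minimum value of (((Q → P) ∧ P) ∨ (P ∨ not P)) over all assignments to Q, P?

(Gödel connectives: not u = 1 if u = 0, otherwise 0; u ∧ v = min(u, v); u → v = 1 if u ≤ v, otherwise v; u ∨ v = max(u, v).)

0.20

The minimum is attained at Q = 0, P = 0.2:
  (Q → P): 0 ≤ 0.2, so result = 1
  ((Q → P) ∧ P) = min(1, 0.2) = 0.2
  not P: Gödel ¬ of 0.2 = 0 (operand ≠ 0)
  (P ∨ not P) = max(0.2, 0) = 0.2
  (((Q → P) ∧ P) ∨ (P ∨ not P)) = max(0.2, 0.2) = 0.2
Checking all 36 assignments confirms none give a value below 0.20.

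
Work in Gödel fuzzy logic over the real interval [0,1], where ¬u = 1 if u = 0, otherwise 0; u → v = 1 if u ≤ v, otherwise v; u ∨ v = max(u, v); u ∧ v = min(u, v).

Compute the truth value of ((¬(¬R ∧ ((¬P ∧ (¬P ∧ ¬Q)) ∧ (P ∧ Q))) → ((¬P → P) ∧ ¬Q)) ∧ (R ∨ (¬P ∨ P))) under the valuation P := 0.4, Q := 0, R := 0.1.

¬R: Gödel ¬ of 0.1 = 0 (operand ≠ 0)
¬P: Gödel ¬ of 0.4 = 0 (operand ≠ 0)
¬P: Gödel ¬ of 0.4 = 0 (operand ≠ 0)
¬Q: Gödel ¬ of 0 = 1 (operand is 0)
(¬P ∧ ¬Q) = min(0, 1) = 0
(¬P ∧ (¬P ∧ ¬Q)) = min(0, 0) = 0
(P ∧ Q) = min(0.4, 0) = 0
((¬P ∧ (¬P ∧ ¬Q)) ∧ (P ∧ Q)) = min(0, 0) = 0
(¬R ∧ ((¬P ∧ (¬P ∧ ¬Q)) ∧ (P ∧ Q))) = min(0, 0) = 0
¬(¬R ∧ ((¬P ∧ (¬P ∧ ¬Q)) ∧ (P ∧ Q))): Gödel ¬ of 0 = 1 (operand is 0)
¬P: Gödel ¬ of 0.4 = 0 (operand ≠ 0)
(¬P → P): 0 ≤ 0.4, so result = 1
¬Q: Gödel ¬ of 0 = 1 (operand is 0)
((¬P → P) ∧ ¬Q) = min(1, 1) = 1
(¬(¬R ∧ ((¬P ∧ (¬P ∧ ¬Q)) ∧ (P ∧ Q))) → ((¬P → P) ∧ ¬Q)): 1 ≤ 1, so result = 1
¬P: Gödel ¬ of 0.4 = 0 (operand ≠ 0)
(¬P ∨ P) = max(0, 0.4) = 0.4
(R ∨ (¬P ∨ P)) = max(0.1, 0.4) = 0.4
((¬(¬R ∧ ((¬P ∧ (¬P ∧ ¬Q)) ∧ (P ∧ Q))) → ((¬P → P) ∧ ¬Q)) ∧ (R ∨ (¬P ∨ P))) = min(1, 0.4) = 0.4

0.40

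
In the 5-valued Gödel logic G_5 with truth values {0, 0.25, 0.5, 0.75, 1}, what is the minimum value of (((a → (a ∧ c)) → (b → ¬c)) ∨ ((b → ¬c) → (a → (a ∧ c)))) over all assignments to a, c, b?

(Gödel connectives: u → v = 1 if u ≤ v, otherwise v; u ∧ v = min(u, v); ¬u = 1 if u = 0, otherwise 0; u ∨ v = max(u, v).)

1.00

Every assignment gives 1. For instance at a = 0, c = 0, b = 0:
  (a ∧ c) = min(0, 0) = 0
  (a → (a ∧ c)): 0 ≤ 0, so result = 1
  ¬c: Gödel ¬ of 0 = 1 (operand is 0)
  (b → ¬c): 0 ≤ 1, so result = 1
  ((a → (a ∧ c)) → (b → ¬c)): 1 ≤ 1, so result = 1
  ¬c: Gödel ¬ of 0 = 1 (operand is 0)
  (b → ¬c): 0 ≤ 1, so result = 1
  (a ∧ c) = min(0, 0) = 0
  (a → (a ∧ c)): 0 ≤ 0, so result = 1
  ((b → ¬c) → (a → (a ∧ c))): 1 ≤ 1, so result = 1
  (((a → (a ∧ c)) → (b → ¬c)) ∨ ((b → ¬c) → (a → (a ∧ c)))) = max(1, 1) = 1
All 125 assignments give value 1 — the formula is a G_5-tautology.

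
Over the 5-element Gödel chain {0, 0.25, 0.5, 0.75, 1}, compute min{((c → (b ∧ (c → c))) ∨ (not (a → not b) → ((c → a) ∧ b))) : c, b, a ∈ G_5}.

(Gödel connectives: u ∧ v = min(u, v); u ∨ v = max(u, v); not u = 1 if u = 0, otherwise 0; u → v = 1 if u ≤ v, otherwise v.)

0.25

The minimum is attained at c = 0.5, b = 0.25, a = 0.25:
  (c → c): 0.5 ≤ 0.5, so result = 1
  (b ∧ (c → c)) = min(0.25, 1) = 0.25
  (c → (b ∧ (c → c))): 0.5 > 0.25, so result = 0.25
  not b: Gödel ¬ of 0.25 = 0 (operand ≠ 0)
  (a → not b): 0.25 > 0, so result = 0
  not (a → not b): Gödel ¬ of 0 = 1 (operand is 0)
  (c → a): 0.5 > 0.25, so result = 0.25
  ((c → a) ∧ b) = min(0.25, 0.25) = 0.25
  (not (a → not b) → ((c → a) ∧ b)): 1 > 0.25, so result = 0.25
  ((c → (b ∧ (c → c))) ∨ (not (a → not b) → ((c → a) ∧ b))) = max(0.25, 0.25) = 0.25
Checking all 125 assignments confirms none give a value below 0.25.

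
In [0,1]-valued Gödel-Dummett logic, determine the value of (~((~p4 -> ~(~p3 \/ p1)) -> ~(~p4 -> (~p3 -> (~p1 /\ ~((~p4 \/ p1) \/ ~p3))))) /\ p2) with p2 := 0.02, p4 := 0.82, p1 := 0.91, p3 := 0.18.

~p4: Gödel ¬ of 0.82 = 0 (operand ≠ 0)
~p3: Gödel ¬ of 0.18 = 0 (operand ≠ 0)
(~p3 \/ p1) = max(0, 0.91) = 0.91
~(~p3 \/ p1): Gödel ¬ of 0.91 = 0 (operand ≠ 0)
(~p4 -> ~(~p3 \/ p1)): 0 ≤ 0, so result = 1
~p4: Gödel ¬ of 0.82 = 0 (operand ≠ 0)
~p3: Gödel ¬ of 0.18 = 0 (operand ≠ 0)
~p1: Gödel ¬ of 0.91 = 0 (operand ≠ 0)
~p4: Gödel ¬ of 0.82 = 0 (operand ≠ 0)
(~p4 \/ p1) = max(0, 0.91) = 0.91
~p3: Gödel ¬ of 0.18 = 0 (operand ≠ 0)
((~p4 \/ p1) \/ ~p3) = max(0.91, 0) = 0.91
~((~p4 \/ p1) \/ ~p3): Gödel ¬ of 0.91 = 0 (operand ≠ 0)
(~p1 /\ ~((~p4 \/ p1) \/ ~p3)) = min(0, 0) = 0
(~p3 -> (~p1 /\ ~((~p4 \/ p1) \/ ~p3))): 0 ≤ 0, so result = 1
(~p4 -> (~p3 -> (~p1 /\ ~((~p4 \/ p1) \/ ~p3)))): 0 ≤ 1, so result = 1
~(~p4 -> (~p3 -> (~p1 /\ ~((~p4 \/ p1) \/ ~p3)))): Gödel ¬ of 1 = 0 (operand ≠ 0)
((~p4 -> ~(~p3 \/ p1)) -> ~(~p4 -> (~p3 -> (~p1 /\ ~((~p4 \/ p1) \/ ~p3))))): 1 > 0, so result = 0
~((~p4 -> ~(~p3 \/ p1)) -> ~(~p4 -> (~p3 -> (~p1 /\ ~((~p4 \/ p1) \/ ~p3))))): Gödel ¬ of 0 = 1 (operand is 0)
(~((~p4 -> ~(~p3 \/ p1)) -> ~(~p4 -> (~p3 -> (~p1 /\ ~((~p4 \/ p1) \/ ~p3))))) /\ p2) = min(1, 0.02) = 0.02

0.02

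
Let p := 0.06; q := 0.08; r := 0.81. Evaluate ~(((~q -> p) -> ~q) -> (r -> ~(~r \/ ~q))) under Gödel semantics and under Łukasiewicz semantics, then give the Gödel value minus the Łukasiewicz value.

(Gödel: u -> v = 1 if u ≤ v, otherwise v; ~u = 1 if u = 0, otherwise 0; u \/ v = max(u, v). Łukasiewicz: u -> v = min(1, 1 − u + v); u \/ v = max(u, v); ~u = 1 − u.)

Gödel evaluation:
  ~q: Gödel ¬ of 0.08 = 0 (operand ≠ 0)
  (~q -> p): 0 ≤ 0.06, so result = 1
  ~q: Gödel ¬ of 0.08 = 0 (operand ≠ 0)
  ((~q -> p) -> ~q): 1 > 0, so result = 0
  ~r: Gödel ¬ of 0.81 = 0 (operand ≠ 0)
  ~q: Gödel ¬ of 0.08 = 0 (operand ≠ 0)
  (~r \/ ~q) = max(0, 0) = 0
  ~(~r \/ ~q): Gödel ¬ of 0 = 1 (operand is 0)
  (r -> ~(~r \/ ~q)): 0.81 ≤ 1, so result = 1
  (((~q -> p) -> ~q) -> (r -> ~(~r \/ ~q))): 0 ≤ 1, so result = 1
  ~(((~q -> p) -> ~q) -> (r -> ~(~r \/ ~q))): Gödel ¬ of 1 = 0 (operand ≠ 0)
  Gödel value = 0
Łukasiewicz evaluation:
  ~q: Łukasiewicz ¬ gives 1 − 0.08 = 0.92
  (~q -> p): min(1, 1 − 0.92 + 0.06) = 0.14
  ~q: Łukasiewicz ¬ gives 1 − 0.08 = 0.92
  ((~q -> p) -> ~q): min(1, 1 − 0.14 + 0.92) = 1
  ~r: Łukasiewicz ¬ gives 1 − 0.81 = 0.19
  ~q: Łukasiewicz ¬ gives 1 − 0.08 = 0.92
  (~r \/ ~q) = max(0.19, 0.92) = 0.92
  ~(~r \/ ~q): Łukasiewicz ¬ gives 1 − 0.92 = 0.08
  (r -> ~(~r \/ ~q)): min(1, 1 − 0.81 + 0.08) = 0.27
  (((~q -> p) -> ~q) -> (r -> ~(~r \/ ~q))): min(1, 1 − 1 + 0.27) = 0.27
  ~(((~q -> p) -> ~q) -> (r -> ~(~r \/ ~q))): Łukasiewicz ¬ gives 1 − 0.27 = 0.73
  Łukasiewicz value = 0.73
Difference: 0 − 0.73 = -0.73

-0.73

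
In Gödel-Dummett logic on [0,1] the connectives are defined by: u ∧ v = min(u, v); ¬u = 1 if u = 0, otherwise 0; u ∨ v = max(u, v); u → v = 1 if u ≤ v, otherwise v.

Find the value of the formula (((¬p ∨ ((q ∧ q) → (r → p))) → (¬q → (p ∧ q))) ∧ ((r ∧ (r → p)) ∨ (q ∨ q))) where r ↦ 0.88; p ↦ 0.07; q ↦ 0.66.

0.66

¬p: Gödel ¬ of 0.07 = 0 (operand ≠ 0)
(q ∧ q) = min(0.66, 0.66) = 0.66
(r → p): 0.88 > 0.07, so result = 0.07
((q ∧ q) → (r → p)): 0.66 > 0.07, so result = 0.07
(¬p ∨ ((q ∧ q) → (r → p))) = max(0, 0.07) = 0.07
¬q: Gödel ¬ of 0.66 = 0 (operand ≠ 0)
(p ∧ q) = min(0.07, 0.66) = 0.07
(¬q → (p ∧ q)): 0 ≤ 0.07, so result = 1
((¬p ∨ ((q ∧ q) → (r → p))) → (¬q → (p ∧ q))): 0.07 ≤ 1, so result = 1
(r → p): 0.88 > 0.07, so result = 0.07
(r ∧ (r → p)) = min(0.88, 0.07) = 0.07
(q ∨ q) = max(0.66, 0.66) = 0.66
((r ∧ (r → p)) ∨ (q ∨ q)) = max(0.07, 0.66) = 0.66
(((¬p ∨ ((q ∧ q) → (r → p))) → (¬q → (p ∧ q))) ∧ ((r ∧ (r → p)) ∨ (q ∨ q))) = min(1, 0.66) = 0.66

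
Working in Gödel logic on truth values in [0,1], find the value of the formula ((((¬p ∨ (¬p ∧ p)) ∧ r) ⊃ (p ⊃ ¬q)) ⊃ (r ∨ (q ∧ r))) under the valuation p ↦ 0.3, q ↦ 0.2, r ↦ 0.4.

0.40

¬p: Gödel ¬ of 0.3 = 0 (operand ≠ 0)
¬p: Gödel ¬ of 0.3 = 0 (operand ≠ 0)
(¬p ∧ p) = min(0, 0.3) = 0
(¬p ∨ (¬p ∧ p)) = max(0, 0) = 0
((¬p ∨ (¬p ∧ p)) ∧ r) = min(0, 0.4) = 0
¬q: Gödel ¬ of 0.2 = 0 (operand ≠ 0)
(p ⊃ ¬q): 0.3 > 0, so result = 0
(((¬p ∨ (¬p ∧ p)) ∧ r) ⊃ (p ⊃ ¬q)): 0 ≤ 0, so result = 1
(q ∧ r) = min(0.2, 0.4) = 0.2
(r ∨ (q ∧ r)) = max(0.4, 0.2) = 0.4
((((¬p ∨ (¬p ∧ p)) ∧ r) ⊃ (p ⊃ ¬q)) ⊃ (r ∨ (q ∧ r))): 1 > 0.4, so result = 0.4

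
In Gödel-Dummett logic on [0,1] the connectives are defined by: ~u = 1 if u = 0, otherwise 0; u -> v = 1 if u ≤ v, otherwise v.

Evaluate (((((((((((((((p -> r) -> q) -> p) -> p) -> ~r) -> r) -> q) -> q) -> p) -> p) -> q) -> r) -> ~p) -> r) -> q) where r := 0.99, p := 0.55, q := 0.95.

0.95

(p -> r): 0.55 ≤ 0.99, so result = 1
((p -> r) -> q): 1 > 0.95, so result = 0.95
(((p -> r) -> q) -> p): 0.95 > 0.55, so result = 0.55
((((p -> r) -> q) -> p) -> p): 0.55 ≤ 0.55, so result = 1
~r: Gödel ¬ of 0.99 = 0 (operand ≠ 0)
(((((p -> r) -> q) -> p) -> p) -> ~r): 1 > 0, so result = 0
((((((p -> r) -> q) -> p) -> p) -> ~r) -> r): 0 ≤ 0.99, so result = 1
(((((((p -> r) -> q) -> p) -> p) -> ~r) -> r) -> q): 1 > 0.95, so result = 0.95
((((((((p -> r) -> q) -> p) -> p) -> ~r) -> r) -> q) -> q): 0.95 ≤ 0.95, so result = 1
(((((((((p -> r) -> q) -> p) -> p) -> ~r) -> r) -> q) -> q) -> p): 1 > 0.55, so result = 0.55
((((((((((p -> r) -> q) -> p) -> p) -> ~r) -> r) -> q) -> q) -> p) -> p): 0.55 ≤ 0.55, so result = 1
(((((((((((p -> r) -> q) -> p) -> p) -> ~r) -> r) -> q) -> q) -> p) -> p) -> q): 1 > 0.95, so result = 0.95
((((((((((((p -> r) -> q) -> p) -> p) -> ~r) -> r) -> q) -> q) -> p) -> p) -> q) -> r): 0.95 ≤ 0.99, so result = 1
~p: Gödel ¬ of 0.55 = 0 (operand ≠ 0)
(((((((((((((p -> r) -> q) -> p) -> p) -> ~r) -> r) -> q) -> q) -> p) -> p) -> q) -> r) -> ~p): 1 > 0, so result = 0
((((((((((((((p -> r) -> q) -> p) -> p) -> ~r) -> r) -> q) -> q) -> p) -> p) -> q) -> r) -> ~p) -> r): 0 ≤ 0.99, so result = 1
(((((((((((((((p -> r) -> q) -> p) -> p) -> ~r) -> r) -> q) -> q) -> p) -> p) -> q) -> r) -> ~p) -> r) -> q): 1 > 0.95, so result = 0.95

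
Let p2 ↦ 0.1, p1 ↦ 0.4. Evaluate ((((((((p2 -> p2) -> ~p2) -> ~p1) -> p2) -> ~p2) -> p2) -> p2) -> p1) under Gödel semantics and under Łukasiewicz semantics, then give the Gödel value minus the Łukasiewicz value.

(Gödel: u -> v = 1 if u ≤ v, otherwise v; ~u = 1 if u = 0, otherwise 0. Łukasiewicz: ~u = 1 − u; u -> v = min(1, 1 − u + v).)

Gödel evaluation:
  (p2 -> p2): 0.1 ≤ 0.1, so result = 1
  ~p2: Gödel ¬ of 0.1 = 0 (operand ≠ 0)
  ((p2 -> p2) -> ~p2): 1 > 0, so result = 0
  ~p1: Gödel ¬ of 0.4 = 0 (operand ≠ 0)
  (((p2 -> p2) -> ~p2) -> ~p1): 0 ≤ 0, so result = 1
  ((((p2 -> p2) -> ~p2) -> ~p1) -> p2): 1 > 0.1, so result = 0.1
  ~p2: Gödel ¬ of 0.1 = 0 (operand ≠ 0)
  (((((p2 -> p2) -> ~p2) -> ~p1) -> p2) -> ~p2): 0.1 > 0, so result = 0
  ((((((p2 -> p2) -> ~p2) -> ~p1) -> p2) -> ~p2) -> p2): 0 ≤ 0.1, so result = 1
  (((((((p2 -> p2) -> ~p2) -> ~p1) -> p2) -> ~p2) -> p2) -> p2): 1 > 0.1, so result = 0.1
  ((((((((p2 -> p2) -> ~p2) -> ~p1) -> p2) -> ~p2) -> p2) -> p2) -> p1): 0.1 ≤ 0.4, so result = 1
  Gödel value = 1
Łukasiewicz evaluation:
  (p2 -> p2): min(1, 1 − 0.1 + 0.1) = 1
  ~p2: Łukasiewicz ¬ gives 1 − 0.1 = 0.9
  ((p2 -> p2) -> ~p2): min(1, 1 − 1 + 0.9) = 0.9
  ~p1: Łukasiewicz ¬ gives 1 − 0.4 = 0.6
  (((p2 -> p2) -> ~p2) -> ~p1): min(1, 1 − 0.9 + 0.6) = 0.7
  ((((p2 -> p2) -> ~p2) -> ~p1) -> p2): min(1, 1 − 0.7 + 0.1) = 0.4
  ~p2: Łukasiewicz ¬ gives 1 − 0.1 = 0.9
  (((((p2 -> p2) -> ~p2) -> ~p1) -> p2) -> ~p2): min(1, 1 − 0.4 + 0.9) = 1
  ((((((p2 -> p2) -> ~p2) -> ~p1) -> p2) -> ~p2) -> p2): min(1, 1 − 1 + 0.1) = 0.1
  (((((((p2 -> p2) -> ~p2) -> ~p1) -> p2) -> ~p2) -> p2) -> p2): min(1, 1 − 0.1 + 0.1) = 1
  ((((((((p2 -> p2) -> ~p2) -> ~p1) -> p2) -> ~p2) -> p2) -> p2) -> p1): min(1, 1 − 1 + 0.4) = 0.4
  Łukasiewicz value = 0.4
Difference: 1 − 0.4 = 0.60

0.60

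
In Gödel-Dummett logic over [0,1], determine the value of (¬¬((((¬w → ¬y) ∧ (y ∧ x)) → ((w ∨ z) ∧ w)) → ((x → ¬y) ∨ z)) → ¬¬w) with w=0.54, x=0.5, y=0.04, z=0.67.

1.00

¬w: Gödel ¬ of 0.54 = 0 (operand ≠ 0)
¬y: Gödel ¬ of 0.04 = 0 (operand ≠ 0)
(¬w → ¬y): 0 ≤ 0, so result = 1
(y ∧ x) = min(0.04, 0.5) = 0.04
((¬w → ¬y) ∧ (y ∧ x)) = min(1, 0.04) = 0.04
(w ∨ z) = max(0.54, 0.67) = 0.67
((w ∨ z) ∧ w) = min(0.67, 0.54) = 0.54
(((¬w → ¬y) ∧ (y ∧ x)) → ((w ∨ z) ∧ w)): 0.04 ≤ 0.54, so result = 1
¬y: Gödel ¬ of 0.04 = 0 (operand ≠ 0)
(x → ¬y): 0.5 > 0, so result = 0
((x → ¬y) ∨ z) = max(0, 0.67) = 0.67
((((¬w → ¬y) ∧ (y ∧ x)) → ((w ∨ z) ∧ w)) → ((x → ¬y) ∨ z)): 1 > 0.67, so result = 0.67
¬((((¬w → ¬y) ∧ (y ∧ x)) → ((w ∨ z) ∧ w)) → ((x → ¬y) ∨ z)): Gödel ¬ of 0.67 = 0 (operand ≠ 0)
¬¬((((¬w → ¬y) ∧ (y ∧ x)) → ((w ∨ z) ∧ w)) → ((x → ¬y) ∨ z)): Gödel ¬ of 0 = 1 (operand is 0)
¬w: Gödel ¬ of 0.54 = 0 (operand ≠ 0)
¬¬w: Gödel ¬ of 0 = 1 (operand is 0)
(¬¬((((¬w → ¬y) ∧ (y ∧ x)) → ((w ∨ z) ∧ w)) → ((x → ¬y) ∨ z)) → ¬¬w): 1 ≤ 1, so result = 1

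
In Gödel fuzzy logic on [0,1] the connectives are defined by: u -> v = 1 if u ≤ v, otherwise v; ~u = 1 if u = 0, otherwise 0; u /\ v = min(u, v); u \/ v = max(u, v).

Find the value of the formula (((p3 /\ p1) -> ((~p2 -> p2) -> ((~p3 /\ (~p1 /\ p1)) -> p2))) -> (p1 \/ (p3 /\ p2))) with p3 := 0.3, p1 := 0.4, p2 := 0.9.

(p3 /\ p1) = min(0.3, 0.4) = 0.3
~p2: Gödel ¬ of 0.9 = 0 (operand ≠ 0)
(~p2 -> p2): 0 ≤ 0.9, so result = 1
~p3: Gödel ¬ of 0.3 = 0 (operand ≠ 0)
~p1: Gödel ¬ of 0.4 = 0 (operand ≠ 0)
(~p1 /\ p1) = min(0, 0.4) = 0
(~p3 /\ (~p1 /\ p1)) = min(0, 0) = 0
((~p3 /\ (~p1 /\ p1)) -> p2): 0 ≤ 0.9, so result = 1
((~p2 -> p2) -> ((~p3 /\ (~p1 /\ p1)) -> p2)): 1 ≤ 1, so result = 1
((p3 /\ p1) -> ((~p2 -> p2) -> ((~p3 /\ (~p1 /\ p1)) -> p2))): 0.3 ≤ 1, so result = 1
(p3 /\ p2) = min(0.3, 0.9) = 0.3
(p1 \/ (p3 /\ p2)) = max(0.4, 0.3) = 0.4
(((p3 /\ p1) -> ((~p2 -> p2) -> ((~p3 /\ (~p1 /\ p1)) -> p2))) -> (p1 \/ (p3 /\ p2))): 1 > 0.4, so result = 0.4

0.40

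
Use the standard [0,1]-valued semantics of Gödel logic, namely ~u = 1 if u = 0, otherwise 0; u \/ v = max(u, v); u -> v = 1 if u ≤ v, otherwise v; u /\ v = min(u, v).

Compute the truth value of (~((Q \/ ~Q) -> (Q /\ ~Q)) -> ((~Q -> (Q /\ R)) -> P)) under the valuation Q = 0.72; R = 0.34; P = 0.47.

0.47

~Q: Gödel ¬ of 0.72 = 0 (operand ≠ 0)
(Q \/ ~Q) = max(0.72, 0) = 0.72
~Q: Gödel ¬ of 0.72 = 0 (operand ≠ 0)
(Q /\ ~Q) = min(0.72, 0) = 0
((Q \/ ~Q) -> (Q /\ ~Q)): 0.72 > 0, so result = 0
~((Q \/ ~Q) -> (Q /\ ~Q)): Gödel ¬ of 0 = 1 (operand is 0)
~Q: Gödel ¬ of 0.72 = 0 (operand ≠ 0)
(Q /\ R) = min(0.72, 0.34) = 0.34
(~Q -> (Q /\ R)): 0 ≤ 0.34, so result = 1
((~Q -> (Q /\ R)) -> P): 1 > 0.47, so result = 0.47
(~((Q \/ ~Q) -> (Q /\ ~Q)) -> ((~Q -> (Q /\ R)) -> P)): 1 > 0.47, so result = 0.47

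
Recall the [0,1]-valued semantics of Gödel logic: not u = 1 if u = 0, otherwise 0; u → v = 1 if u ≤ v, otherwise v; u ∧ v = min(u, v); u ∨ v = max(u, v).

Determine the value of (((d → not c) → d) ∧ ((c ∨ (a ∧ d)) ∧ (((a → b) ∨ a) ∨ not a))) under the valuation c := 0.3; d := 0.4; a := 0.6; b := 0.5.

0.40

not c: Gödel ¬ of 0.3 = 0 (operand ≠ 0)
(d → not c): 0.4 > 0, so result = 0
((d → not c) → d): 0 ≤ 0.4, so result = 1
(a ∧ d) = min(0.6, 0.4) = 0.4
(c ∨ (a ∧ d)) = max(0.3, 0.4) = 0.4
(a → b): 0.6 > 0.5, so result = 0.5
((a → b) ∨ a) = max(0.5, 0.6) = 0.6
not a: Gödel ¬ of 0.6 = 0 (operand ≠ 0)
(((a → b) ∨ a) ∨ not a) = max(0.6, 0) = 0.6
((c ∨ (a ∧ d)) ∧ (((a → b) ∨ a) ∨ not a)) = min(0.4, 0.6) = 0.4
(((d → not c) → d) ∧ ((c ∨ (a ∧ d)) ∧ (((a → b) ∨ a) ∨ not a))) = min(1, 0.4) = 0.4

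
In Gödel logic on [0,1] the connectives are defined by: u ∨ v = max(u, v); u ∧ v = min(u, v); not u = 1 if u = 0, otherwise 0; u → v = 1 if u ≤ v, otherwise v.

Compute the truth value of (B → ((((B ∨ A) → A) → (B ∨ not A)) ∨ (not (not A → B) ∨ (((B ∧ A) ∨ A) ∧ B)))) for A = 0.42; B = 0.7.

(B ∨ A) = max(0.7, 0.42) = 0.7
((B ∨ A) → A): 0.7 > 0.42, so result = 0.42
not A: Gödel ¬ of 0.42 = 0 (operand ≠ 0)
(B ∨ not A) = max(0.7, 0) = 0.7
(((B ∨ A) → A) → (B ∨ not A)): 0.42 ≤ 0.7, so result = 1
not A: Gödel ¬ of 0.42 = 0 (operand ≠ 0)
(not A → B): 0 ≤ 0.7, so result = 1
not (not A → B): Gödel ¬ of 1 = 0 (operand ≠ 0)
(B ∧ A) = min(0.7, 0.42) = 0.42
((B ∧ A) ∨ A) = max(0.42, 0.42) = 0.42
(((B ∧ A) ∨ A) ∧ B) = min(0.42, 0.7) = 0.42
(not (not A → B) ∨ (((B ∧ A) ∨ A) ∧ B)) = max(0, 0.42) = 0.42
((((B ∨ A) → A) → (B ∨ not A)) ∨ (not (not A → B) ∨ (((B ∧ A) ∨ A) ∧ B))) = max(1, 0.42) = 1
(B → ((((B ∨ A) → A) → (B ∨ not A)) ∨ (not (not A → B) ∨ (((B ∧ A) ∨ A) ∧ B)))): 0.7 ≤ 1, so result = 1

1.00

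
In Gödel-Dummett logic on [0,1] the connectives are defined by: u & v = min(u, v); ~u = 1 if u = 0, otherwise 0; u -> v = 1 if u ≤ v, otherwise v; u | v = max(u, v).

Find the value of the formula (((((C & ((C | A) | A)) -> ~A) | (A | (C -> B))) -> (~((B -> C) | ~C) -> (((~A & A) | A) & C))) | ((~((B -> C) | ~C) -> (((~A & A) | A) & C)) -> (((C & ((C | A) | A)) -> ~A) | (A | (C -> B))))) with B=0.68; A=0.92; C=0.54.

1.00

(C | A) = max(0.54, 0.92) = 0.92
((C | A) | A) = max(0.92, 0.92) = 0.92
(C & ((C | A) | A)) = min(0.54, 0.92) = 0.54
~A: Gödel ¬ of 0.92 = 0 (operand ≠ 0)
((C & ((C | A) | A)) -> ~A): 0.54 > 0, so result = 0
(C -> B): 0.54 ≤ 0.68, so result = 1
(A | (C -> B)) = max(0.92, 1) = 1
(((C & ((C | A) | A)) -> ~A) | (A | (C -> B))) = max(0, 1) = 1
(B -> C): 0.68 > 0.54, so result = 0.54
~C: Gödel ¬ of 0.54 = 0 (operand ≠ 0)
((B -> C) | ~C) = max(0.54, 0) = 0.54
~((B -> C) | ~C): Gödel ¬ of 0.54 = 0 (operand ≠ 0)
~A: Gödel ¬ of 0.92 = 0 (operand ≠ 0)
(~A & A) = min(0, 0.92) = 0
((~A & A) | A) = max(0, 0.92) = 0.92
(((~A & A) | A) & C) = min(0.92, 0.54) = 0.54
(~((B -> C) | ~C) -> (((~A & A) | A) & C)): 0 ≤ 0.54, so result = 1
((((C & ((C | A) | A)) -> ~A) | (A | (C -> B))) -> (~((B -> C) | ~C) -> (((~A & A) | A) & C))): 1 ≤ 1, so result = 1
(B -> C): 0.68 > 0.54, so result = 0.54
~C: Gödel ¬ of 0.54 = 0 (operand ≠ 0)
((B -> C) | ~C) = max(0.54, 0) = 0.54
~((B -> C) | ~C): Gödel ¬ of 0.54 = 0 (operand ≠ 0)
~A: Gödel ¬ of 0.92 = 0 (operand ≠ 0)
(~A & A) = min(0, 0.92) = 0
((~A & A) | A) = max(0, 0.92) = 0.92
(((~A & A) | A) & C) = min(0.92, 0.54) = 0.54
(~((B -> C) | ~C) -> (((~A & A) | A) & C)): 0 ≤ 0.54, so result = 1
(C | A) = max(0.54, 0.92) = 0.92
((C | A) | A) = max(0.92, 0.92) = 0.92
(C & ((C | A) | A)) = min(0.54, 0.92) = 0.54
~A: Gödel ¬ of 0.92 = 0 (operand ≠ 0)
((C & ((C | A) | A)) -> ~A): 0.54 > 0, so result = 0
(C -> B): 0.54 ≤ 0.68, so result = 1
(A | (C -> B)) = max(0.92, 1) = 1
(((C & ((C | A) | A)) -> ~A) | (A | (C -> B))) = max(0, 1) = 1
((~((B -> C) | ~C) -> (((~A & A) | A) & C)) -> (((C & ((C | A) | A)) -> ~A) | (A | (C -> B)))): 1 ≤ 1, so result = 1
(((((C & ((C | A) | A)) -> ~A) | (A | (C -> B))) -> (~((B -> C) | ~C) -> (((~A & A) | A) & C))) | ((~((B -> C) | ~C) -> (((~A & A) | A) & C)) -> (((C & ((C | A) | A)) -> ~A) | (A | (C -> B))))) = max(1, 1) = 1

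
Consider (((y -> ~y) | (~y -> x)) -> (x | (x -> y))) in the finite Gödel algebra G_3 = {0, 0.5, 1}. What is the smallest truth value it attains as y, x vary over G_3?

0.50

The minimum is attained at y = 0, x = 0.5:
  ~y: Gödel ¬ of 0 = 1 (operand is 0)
  (y -> ~y): 0 ≤ 1, so result = 1
  ~y: Gödel ¬ of 0 = 1 (operand is 0)
  (~y -> x): 1 > 0.5, so result = 0.5
  ((y -> ~y) | (~y -> x)) = max(1, 0.5) = 1
  (x -> y): 0.5 > 0, so result = 0
  (x | (x -> y)) = max(0.5, 0) = 0.5
  (((y -> ~y) | (~y -> x)) -> (x | (x -> y))): 1 > 0.5, so result = 0.5
Checking all 9 assignments confirms none give a value below 0.50.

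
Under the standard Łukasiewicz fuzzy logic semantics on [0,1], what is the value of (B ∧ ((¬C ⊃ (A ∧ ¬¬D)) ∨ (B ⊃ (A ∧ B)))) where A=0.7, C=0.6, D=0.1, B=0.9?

0.80

¬C: Łukasiewicz ¬ gives 1 − 0.6 = 0.4
¬D: Łukasiewicz ¬ gives 1 − 0.1 = 0.9
¬¬D: Łukasiewicz ¬ gives 1 − 0.9 = 0.1
(A ∧ ¬¬D) = min(0.7, 0.1) = 0.1
(¬C ⊃ (A ∧ ¬¬D)): min(1, 1 − 0.4 + 0.1) = 0.7
(A ∧ B) = min(0.7, 0.9) = 0.7
(B ⊃ (A ∧ B)): min(1, 1 − 0.9 + 0.7) = 0.8
((¬C ⊃ (A ∧ ¬¬D)) ∨ (B ⊃ (A ∧ B))) = max(0.7, 0.8) = 0.8
(B ∧ ((¬C ⊃ (A ∧ ¬¬D)) ∨ (B ⊃ (A ∧ B)))) = min(0.9, 0.8) = 0.8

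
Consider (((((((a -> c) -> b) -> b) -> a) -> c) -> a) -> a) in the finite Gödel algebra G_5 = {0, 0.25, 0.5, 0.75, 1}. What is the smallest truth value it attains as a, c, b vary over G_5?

0.25

The minimum is attained at a = 0.25, c = 0, b = 0:
  (a -> c): 0.25 > 0, so result = 0
  ((a -> c) -> b): 0 ≤ 0, so result = 1
  (((a -> c) -> b) -> b): 1 > 0, so result = 0
  ((((a -> c) -> b) -> b) -> a): 0 ≤ 0.25, so result = 1
  (((((a -> c) -> b) -> b) -> a) -> c): 1 > 0, so result = 0
  ((((((a -> c) -> b) -> b) -> a) -> c) -> a): 0 ≤ 0.25, so result = 1
  (((((((a -> c) -> b) -> b) -> a) -> c) -> a) -> a): 1 > 0.25, so result = 0.25
Checking all 125 assignments confirms none give a value below 0.25.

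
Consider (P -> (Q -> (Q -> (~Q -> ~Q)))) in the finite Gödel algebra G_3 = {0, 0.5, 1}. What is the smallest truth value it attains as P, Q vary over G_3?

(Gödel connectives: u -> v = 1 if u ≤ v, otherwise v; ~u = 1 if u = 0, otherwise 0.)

1.00

Every assignment gives 1. For instance at P = 0, Q = 0:
  ~Q: Gödel ¬ of 0 = 1 (operand is 0)
  ~Q: Gödel ¬ of 0 = 1 (operand is 0)
  (~Q -> ~Q): 1 ≤ 1, so result = 1
  (Q -> (~Q -> ~Q)): 0 ≤ 1, so result = 1
  (Q -> (Q -> (~Q -> ~Q))): 0 ≤ 1, so result = 1
  (P -> (Q -> (Q -> (~Q -> ~Q)))): 0 ≤ 1, so result = 1
All 9 assignments give value 1 — the formula is a G_3-tautology.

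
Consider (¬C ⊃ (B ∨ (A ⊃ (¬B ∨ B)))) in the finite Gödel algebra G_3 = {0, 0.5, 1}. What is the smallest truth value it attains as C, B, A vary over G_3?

0.50

The minimum is attained at C = 0, B = 0.5, A = 1:
  ¬C: Gödel ¬ of 0 = 1 (operand is 0)
  ¬B: Gödel ¬ of 0.5 = 0 (operand ≠ 0)
  (¬B ∨ B) = max(0, 0.5) = 0.5
  (A ⊃ (¬B ∨ B)): 1 > 0.5, so result = 0.5
  (B ∨ (A ⊃ (¬B ∨ B))) = max(0.5, 0.5) = 0.5
  (¬C ⊃ (B ∨ (A ⊃ (¬B ∨ B)))): 1 > 0.5, so result = 0.5
Checking all 27 assignments confirms none give a value below 0.50.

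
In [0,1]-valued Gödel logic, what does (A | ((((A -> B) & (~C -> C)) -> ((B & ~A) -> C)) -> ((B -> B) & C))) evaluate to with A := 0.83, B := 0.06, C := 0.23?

0.83

(A -> B): 0.83 > 0.06, so result = 0.06
~C: Gödel ¬ of 0.23 = 0 (operand ≠ 0)
(~C -> C): 0 ≤ 0.23, so result = 1
((A -> B) & (~C -> C)) = min(0.06, 1) = 0.06
~A: Gödel ¬ of 0.83 = 0 (operand ≠ 0)
(B & ~A) = min(0.06, 0) = 0
((B & ~A) -> C): 0 ≤ 0.23, so result = 1
(((A -> B) & (~C -> C)) -> ((B & ~A) -> C)): 0.06 ≤ 1, so result = 1
(B -> B): 0.06 ≤ 0.06, so result = 1
((B -> B) & C) = min(1, 0.23) = 0.23
((((A -> B) & (~C -> C)) -> ((B & ~A) -> C)) -> ((B -> B) & C)): 1 > 0.23, so result = 0.23
(A | ((((A -> B) & (~C -> C)) -> ((B & ~A) -> C)) -> ((B -> B) & C))) = max(0.83, 0.23) = 0.83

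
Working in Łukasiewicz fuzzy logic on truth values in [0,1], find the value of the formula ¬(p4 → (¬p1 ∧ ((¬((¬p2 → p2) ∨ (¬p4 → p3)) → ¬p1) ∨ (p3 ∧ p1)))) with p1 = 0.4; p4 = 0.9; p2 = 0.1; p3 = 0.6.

0.30

¬p1: Łukasiewicz ¬ gives 1 − 0.4 = 0.6
¬p2: Łukasiewicz ¬ gives 1 − 0.1 = 0.9
(¬p2 → p2): min(1, 1 − 0.9 + 0.1) = 0.2
¬p4: Łukasiewicz ¬ gives 1 − 0.9 = 0.1
(¬p4 → p3): min(1, 1 − 0.1 + 0.6) = 1
((¬p2 → p2) ∨ (¬p4 → p3)) = max(0.2, 1) = 1
¬((¬p2 → p2) ∨ (¬p4 → p3)): Łukasiewicz ¬ gives 1 − 1 = 0
¬p1: Łukasiewicz ¬ gives 1 − 0.4 = 0.6
(¬((¬p2 → p2) ∨ (¬p4 → p3)) → ¬p1): min(1, 1 − 0 + 0.6) = 1
(p3 ∧ p1) = min(0.6, 0.4) = 0.4
((¬((¬p2 → p2) ∨ (¬p4 → p3)) → ¬p1) ∨ (p3 ∧ p1)) = max(1, 0.4) = 1
(¬p1 ∧ ((¬((¬p2 → p2) ∨ (¬p4 → p3)) → ¬p1) ∨ (p3 ∧ p1))) = min(0.6, 1) = 0.6
(p4 → (¬p1 ∧ ((¬((¬p2 → p2) ∨ (¬p4 → p3)) → ¬p1) ∨ (p3 ∧ p1)))): min(1, 1 − 0.9 + 0.6) = 0.7
¬(p4 → (¬p1 ∧ ((¬((¬p2 → p2) ∨ (¬p4 → p3)) → ¬p1) ∨ (p3 ∧ p1)))): Łukasiewicz ¬ gives 1 − 0.7 = 0.3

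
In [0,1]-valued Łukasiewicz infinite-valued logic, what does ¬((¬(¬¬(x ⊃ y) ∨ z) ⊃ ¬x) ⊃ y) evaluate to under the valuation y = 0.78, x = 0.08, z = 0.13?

0.22

(x ⊃ y): min(1, 1 − 0.08 + 0.78) = 1
¬(x ⊃ y): Łukasiewicz ¬ gives 1 − 1 = 0
¬¬(x ⊃ y): Łukasiewicz ¬ gives 1 − 0 = 1
(¬¬(x ⊃ y) ∨ z) = max(1, 0.13) = 1
¬(¬¬(x ⊃ y) ∨ z): Łukasiewicz ¬ gives 1 − 1 = 0
¬x: Łukasiewicz ¬ gives 1 − 0.08 = 0.92
(¬(¬¬(x ⊃ y) ∨ z) ⊃ ¬x): min(1, 1 − 0 + 0.92) = 1
((¬(¬¬(x ⊃ y) ∨ z) ⊃ ¬x) ⊃ y): min(1, 1 − 1 + 0.78) = 0.78
¬((¬(¬¬(x ⊃ y) ∨ z) ⊃ ¬x) ⊃ y): Łukasiewicz ¬ gives 1 − 0.78 = 0.22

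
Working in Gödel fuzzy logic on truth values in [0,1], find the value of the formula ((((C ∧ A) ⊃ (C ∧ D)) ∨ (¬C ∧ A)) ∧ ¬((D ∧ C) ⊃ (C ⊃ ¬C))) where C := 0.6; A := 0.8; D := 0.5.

0.50

(C ∧ A) = min(0.6, 0.8) = 0.6
(C ∧ D) = min(0.6, 0.5) = 0.5
((C ∧ A) ⊃ (C ∧ D)): 0.6 > 0.5, so result = 0.5
¬C: Gödel ¬ of 0.6 = 0 (operand ≠ 0)
(¬C ∧ A) = min(0, 0.8) = 0
(((C ∧ A) ⊃ (C ∧ D)) ∨ (¬C ∧ A)) = max(0.5, 0) = 0.5
(D ∧ C) = min(0.5, 0.6) = 0.5
¬C: Gödel ¬ of 0.6 = 0 (operand ≠ 0)
(C ⊃ ¬C): 0.6 > 0, so result = 0
((D ∧ C) ⊃ (C ⊃ ¬C)): 0.5 > 0, so result = 0
¬((D ∧ C) ⊃ (C ⊃ ¬C)): Gödel ¬ of 0 = 1 (operand is 0)
((((C ∧ A) ⊃ (C ∧ D)) ∨ (¬C ∧ A)) ∧ ¬((D ∧ C) ⊃ (C ⊃ ¬C))) = min(0.5, 1) = 0.5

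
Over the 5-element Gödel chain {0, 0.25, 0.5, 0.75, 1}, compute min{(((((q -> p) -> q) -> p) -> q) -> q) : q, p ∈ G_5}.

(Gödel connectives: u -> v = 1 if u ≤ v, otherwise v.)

0.25

The minimum is attained at q = 0.25, p = 0:
  (q -> p): 0.25 > 0, so result = 0
  ((q -> p) -> q): 0 ≤ 0.25, so result = 1
  (((q -> p) -> q) -> p): 1 > 0, so result = 0
  ((((q -> p) -> q) -> p) -> q): 0 ≤ 0.25, so result = 1
  (((((q -> p) -> q) -> p) -> q) -> q): 1 > 0.25, so result = 0.25
Checking all 25 assignments confirms none give a value below 0.25.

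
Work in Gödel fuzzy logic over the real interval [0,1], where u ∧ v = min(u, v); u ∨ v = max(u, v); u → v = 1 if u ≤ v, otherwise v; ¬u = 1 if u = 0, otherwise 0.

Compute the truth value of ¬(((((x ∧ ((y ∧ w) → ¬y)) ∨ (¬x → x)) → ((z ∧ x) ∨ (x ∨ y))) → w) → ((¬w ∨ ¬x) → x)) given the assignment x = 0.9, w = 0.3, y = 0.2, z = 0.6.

(y ∧ w) = min(0.2, 0.3) = 0.2
¬y: Gödel ¬ of 0.2 = 0 (operand ≠ 0)
((y ∧ w) → ¬y): 0.2 > 0, so result = 0
(x ∧ ((y ∧ w) → ¬y)) = min(0.9, 0) = 0
¬x: Gödel ¬ of 0.9 = 0 (operand ≠ 0)
(¬x → x): 0 ≤ 0.9, so result = 1
((x ∧ ((y ∧ w) → ¬y)) ∨ (¬x → x)) = max(0, 1) = 1
(z ∧ x) = min(0.6, 0.9) = 0.6
(x ∨ y) = max(0.9, 0.2) = 0.9
((z ∧ x) ∨ (x ∨ y)) = max(0.6, 0.9) = 0.9
(((x ∧ ((y ∧ w) → ¬y)) ∨ (¬x → x)) → ((z ∧ x) ∨ (x ∨ y))): 1 > 0.9, so result = 0.9
((((x ∧ ((y ∧ w) → ¬y)) ∨ (¬x → x)) → ((z ∧ x) ∨ (x ∨ y))) → w): 0.9 > 0.3, so result = 0.3
¬w: Gödel ¬ of 0.3 = 0 (operand ≠ 0)
¬x: Gödel ¬ of 0.9 = 0 (operand ≠ 0)
(¬w ∨ ¬x) = max(0, 0) = 0
((¬w ∨ ¬x) → x): 0 ≤ 0.9, so result = 1
(((((x ∧ ((y ∧ w) → ¬y)) ∨ (¬x → x)) → ((z ∧ x) ∨ (x ∨ y))) → w) → ((¬w ∨ ¬x) → x)): 0.3 ≤ 1, so result = 1
¬(((((x ∧ ((y ∧ w) → ¬y)) ∨ (¬x → x)) → ((z ∧ x) ∨ (x ∨ y))) → w) → ((¬w ∨ ¬x) → x)): Gödel ¬ of 1 = 0 (operand ≠ 0)

0.00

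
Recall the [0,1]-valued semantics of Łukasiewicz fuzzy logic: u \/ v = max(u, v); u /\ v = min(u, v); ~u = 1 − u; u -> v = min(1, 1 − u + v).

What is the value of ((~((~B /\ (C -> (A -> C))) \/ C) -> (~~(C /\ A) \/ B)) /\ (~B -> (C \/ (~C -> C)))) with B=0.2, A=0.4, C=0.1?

~B: Łukasiewicz ¬ gives 1 − 0.2 = 0.8
(A -> C): min(1, 1 − 0.4 + 0.1) = 0.7
(C -> (A -> C)): min(1, 1 − 0.1 + 0.7) = 1
(~B /\ (C -> (A -> C))) = min(0.8, 1) = 0.8
((~B /\ (C -> (A -> C))) \/ C) = max(0.8, 0.1) = 0.8
~((~B /\ (C -> (A -> C))) \/ C): Łukasiewicz ¬ gives 1 − 0.8 = 0.2
(C /\ A) = min(0.1, 0.4) = 0.1
~(C /\ A): Łukasiewicz ¬ gives 1 − 0.1 = 0.9
~~(C /\ A): Łukasiewicz ¬ gives 1 − 0.9 = 0.1
(~~(C /\ A) \/ B) = max(0.1, 0.2) = 0.2
(~((~B /\ (C -> (A -> C))) \/ C) -> (~~(C /\ A) \/ B)): min(1, 1 − 0.2 + 0.2) = 1
~B: Łukasiewicz ¬ gives 1 − 0.2 = 0.8
~C: Łukasiewicz ¬ gives 1 − 0.1 = 0.9
(~C -> C): min(1, 1 − 0.9 + 0.1) = 0.2
(C \/ (~C -> C)) = max(0.1, 0.2) = 0.2
(~B -> (C \/ (~C -> C))): min(1, 1 − 0.8 + 0.2) = 0.4
((~((~B /\ (C -> (A -> C))) \/ C) -> (~~(C /\ A) \/ B)) /\ (~B -> (C \/ (~C -> C)))) = min(1, 0.4) = 0.4

0.40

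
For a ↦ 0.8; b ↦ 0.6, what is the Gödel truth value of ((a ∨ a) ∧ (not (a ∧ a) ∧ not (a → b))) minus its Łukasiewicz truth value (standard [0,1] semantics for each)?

Gödel evaluation:
  (a ∨ a) = max(0.8, 0.8) = 0.8
  (a ∧ a) = min(0.8, 0.8) = 0.8
  not (a ∧ a): Gödel ¬ of 0.8 = 0 (operand ≠ 0)
  (a → b): 0.8 > 0.6, so result = 0.6
  not (a → b): Gödel ¬ of 0.6 = 0 (operand ≠ 0)
  (not (a ∧ a) ∧ not (a → b)) = min(0, 0) = 0
  ((a ∨ a) ∧ (not (a ∧ a) ∧ not (a → b))) = min(0.8, 0) = 0
  Gödel value = 0
Łukasiewicz evaluation:
  (a ∨ a) = max(0.8, 0.8) = 0.8
  (a ∧ a) = min(0.8, 0.8) = 0.8
  not (a ∧ a): Łukasiewicz ¬ gives 1 − 0.8 = 0.2
  (a → b): min(1, 1 − 0.8 + 0.6) = 0.8
  not (a → b): Łukasiewicz ¬ gives 1 − 0.8 = 0.2
  (not (a ∧ a) ∧ not (a → b)) = min(0.2, 0.2) = 0.2
  ((a ∨ a) ∧ (not (a ∧ a) ∧ not (a → b))) = min(0.8, 0.2) = 0.2
  Łukasiewicz value = 0.2
Difference: 0 − 0.2 = -0.20

-0.20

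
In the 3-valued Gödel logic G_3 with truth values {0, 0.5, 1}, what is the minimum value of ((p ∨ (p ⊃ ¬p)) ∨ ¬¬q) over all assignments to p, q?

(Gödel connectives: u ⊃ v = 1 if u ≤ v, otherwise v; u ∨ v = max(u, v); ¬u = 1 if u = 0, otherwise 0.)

0.50

The minimum is attained at p = 0.5, q = 0:
  ¬p: Gödel ¬ of 0.5 = 0 (operand ≠ 0)
  (p ⊃ ¬p): 0.5 > 0, so result = 0
  (p ∨ (p ⊃ ¬p)) = max(0.5, 0) = 0.5
  ¬q: Gödel ¬ of 0 = 1 (operand is 0)
  ¬¬q: Gödel ¬ of 1 = 0 (operand ≠ 0)
  ((p ∨ (p ⊃ ¬p)) ∨ ¬¬q) = max(0.5, 0) = 0.5
Checking all 9 assignments confirms none give a value below 0.50.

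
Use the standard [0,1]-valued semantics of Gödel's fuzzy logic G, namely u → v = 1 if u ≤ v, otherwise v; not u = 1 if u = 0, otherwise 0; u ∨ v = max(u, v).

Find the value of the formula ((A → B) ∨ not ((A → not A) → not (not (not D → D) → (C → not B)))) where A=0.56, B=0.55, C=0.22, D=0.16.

0.55

(A → B): 0.56 > 0.55, so result = 0.55
not A: Gödel ¬ of 0.56 = 0 (operand ≠ 0)
(A → not A): 0.56 > 0, so result = 0
not D: Gödel ¬ of 0.16 = 0 (operand ≠ 0)
(not D → D): 0 ≤ 0.16, so result = 1
not (not D → D): Gödel ¬ of 1 = 0 (operand ≠ 0)
not B: Gödel ¬ of 0.55 = 0 (operand ≠ 0)
(C → not B): 0.22 > 0, so result = 0
(not (not D → D) → (C → not B)): 0 ≤ 0, so result = 1
not (not (not D → D) → (C → not B)): Gödel ¬ of 1 = 0 (operand ≠ 0)
((A → not A) → not (not (not D → D) → (C → not B))): 0 ≤ 0, so result = 1
not ((A → not A) → not (not (not D → D) → (C → not B))): Gödel ¬ of 1 = 0 (operand ≠ 0)
((A → B) ∨ not ((A → not A) → not (not (not D → D) → (C → not B)))) = max(0.55, 0) = 0.55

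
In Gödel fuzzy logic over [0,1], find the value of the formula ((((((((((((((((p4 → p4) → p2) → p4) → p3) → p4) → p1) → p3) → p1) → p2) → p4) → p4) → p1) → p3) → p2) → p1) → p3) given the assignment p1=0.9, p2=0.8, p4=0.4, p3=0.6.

(p4 → p4): 0.4 ≤ 0.4, so result = 1
((p4 → p4) → p2): 1 > 0.8, so result = 0.8
(((p4 → p4) → p2) → p4): 0.8 > 0.4, so result = 0.4
((((p4 → p4) → p2) → p4) → p3): 0.4 ≤ 0.6, so result = 1
(((((p4 → p4) → p2) → p4) → p3) → p4): 1 > 0.4, so result = 0.4
((((((p4 → p4) → p2) → p4) → p3) → p4) → p1): 0.4 ≤ 0.9, so result = 1
(((((((p4 → p4) → p2) → p4) → p3) → p4) → p1) → p3): 1 > 0.6, so result = 0.6
((((((((p4 → p4) → p2) → p4) → p3) → p4) → p1) → p3) → p1): 0.6 ≤ 0.9, so result = 1
(((((((((p4 → p4) → p2) → p4) → p3) → p4) → p1) → p3) → p1) → p2): 1 > 0.8, so result = 0.8
((((((((((p4 → p4) → p2) → p4) → p3) → p4) → p1) → p3) → p1) → p2) → p4): 0.8 > 0.4, so result = 0.4
(((((((((((p4 → p4) → p2) → p4) → p3) → p4) → p1) → p3) → p1) → p2) → p4) → p4): 0.4 ≤ 0.4, so result = 1
((((((((((((p4 → p4) → p2) → p4) → p3) → p4) → p1) → p3) → p1) → p2) → p4) → p4) → p1): 1 > 0.9, so result = 0.9
(((((((((((((p4 → p4) → p2) → p4) → p3) → p4) → p1) → p3) → p1) → p2) → p4) → p4) → p1) → p3): 0.9 > 0.6, so result = 0.6
((((((((((((((p4 → p4) → p2) → p4) → p3) → p4) → p1) → p3) → p1) → p2) → p4) → p4) → p1) → p3) → p2): 0.6 ≤ 0.8, so result = 1
(((((((((((((((p4 → p4) → p2) → p4) → p3) → p4) → p1) → p3) → p1) → p2) → p4) → p4) → p1) → p3) → p2) → p1): 1 > 0.9, so result = 0.9
((((((((((((((((p4 → p4) → p2) → p4) → p3) → p4) → p1) → p3) → p1) → p2) → p4) → p4) → p1) → p3) → p2) → p1) → p3): 0.9 > 0.6, so result = 0.6

0.60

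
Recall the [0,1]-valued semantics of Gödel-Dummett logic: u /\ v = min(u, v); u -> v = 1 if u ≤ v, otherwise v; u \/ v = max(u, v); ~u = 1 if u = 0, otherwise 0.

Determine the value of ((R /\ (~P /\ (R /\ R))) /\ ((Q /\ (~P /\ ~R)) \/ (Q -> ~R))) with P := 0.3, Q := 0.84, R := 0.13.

~P: Gödel ¬ of 0.3 = 0 (operand ≠ 0)
(R /\ R) = min(0.13, 0.13) = 0.13
(~P /\ (R /\ R)) = min(0, 0.13) = 0
(R /\ (~P /\ (R /\ R))) = min(0.13, 0) = 0
~P: Gödel ¬ of 0.3 = 0 (operand ≠ 0)
~R: Gödel ¬ of 0.13 = 0 (operand ≠ 0)
(~P /\ ~R) = min(0, 0) = 0
(Q /\ (~P /\ ~R)) = min(0.84, 0) = 0
~R: Gödel ¬ of 0.13 = 0 (operand ≠ 0)
(Q -> ~R): 0.84 > 0, so result = 0
((Q /\ (~P /\ ~R)) \/ (Q -> ~R)) = max(0, 0) = 0
((R /\ (~P /\ (R /\ R))) /\ ((Q /\ (~P /\ ~R)) \/ (Q -> ~R))) = min(0, 0) = 0

0.00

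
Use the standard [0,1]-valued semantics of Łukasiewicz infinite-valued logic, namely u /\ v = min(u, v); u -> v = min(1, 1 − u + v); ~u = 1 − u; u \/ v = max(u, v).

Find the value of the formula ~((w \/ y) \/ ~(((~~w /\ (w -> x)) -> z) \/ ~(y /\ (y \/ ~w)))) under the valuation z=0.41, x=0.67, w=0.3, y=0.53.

0.47

(w \/ y) = max(0.3, 0.53) = 0.53
~w: Łukasiewicz ¬ gives 1 − 0.3 = 0.7
~~w: Łukasiewicz ¬ gives 1 − 0.7 = 0.3
(w -> x): min(1, 1 − 0.3 + 0.67) = 1
(~~w /\ (w -> x)) = min(0.3, 1) = 0.3
((~~w /\ (w -> x)) -> z): min(1, 1 − 0.3 + 0.41) = 1
~w: Łukasiewicz ¬ gives 1 − 0.3 = 0.7
(y \/ ~w) = max(0.53, 0.7) = 0.7
(y /\ (y \/ ~w)) = min(0.53, 0.7) = 0.53
~(y /\ (y \/ ~w)): Łukasiewicz ¬ gives 1 − 0.53 = 0.47
(((~~w /\ (w -> x)) -> z) \/ ~(y /\ (y \/ ~w))) = max(1, 0.47) = 1
~(((~~w /\ (w -> x)) -> z) \/ ~(y /\ (y \/ ~w))): Łukasiewicz ¬ gives 1 − 1 = 0
((w \/ y) \/ ~(((~~w /\ (w -> x)) -> z) \/ ~(y /\ (y \/ ~w)))) = max(0.53, 0) = 0.53
~((w \/ y) \/ ~(((~~w /\ (w -> x)) -> z) \/ ~(y /\ (y \/ ~w)))): Łukasiewicz ¬ gives 1 − 0.53 = 0.47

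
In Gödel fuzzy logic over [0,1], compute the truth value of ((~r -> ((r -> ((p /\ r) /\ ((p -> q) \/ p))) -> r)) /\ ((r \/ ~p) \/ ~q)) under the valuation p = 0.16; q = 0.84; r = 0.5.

~r: Gödel ¬ of 0.5 = 0 (operand ≠ 0)
(p /\ r) = min(0.16, 0.5) = 0.16
(p -> q): 0.16 ≤ 0.84, so result = 1
((p -> q) \/ p) = max(1, 0.16) = 1
((p /\ r) /\ ((p -> q) \/ p)) = min(0.16, 1) = 0.16
(r -> ((p /\ r) /\ ((p -> q) \/ p))): 0.5 > 0.16, so result = 0.16
((r -> ((p /\ r) /\ ((p -> q) \/ p))) -> r): 0.16 ≤ 0.5, so result = 1
(~r -> ((r -> ((p /\ r) /\ ((p -> q) \/ p))) -> r)): 0 ≤ 1, so result = 1
~p: Gödel ¬ of 0.16 = 0 (operand ≠ 0)
(r \/ ~p) = max(0.5, 0) = 0.5
~q: Gödel ¬ of 0.84 = 0 (operand ≠ 0)
((r \/ ~p) \/ ~q) = max(0.5, 0) = 0.5
((~r -> ((r -> ((p /\ r) /\ ((p -> q) \/ p))) -> r)) /\ ((r \/ ~p) \/ ~q)) = min(1, 0.5) = 0.5

0.50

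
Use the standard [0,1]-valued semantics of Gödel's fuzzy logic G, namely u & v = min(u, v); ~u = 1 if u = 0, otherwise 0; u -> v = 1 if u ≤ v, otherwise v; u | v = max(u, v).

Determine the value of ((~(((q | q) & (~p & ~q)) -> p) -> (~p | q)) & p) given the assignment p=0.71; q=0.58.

0.71

(q | q) = max(0.58, 0.58) = 0.58
~p: Gödel ¬ of 0.71 = 0 (operand ≠ 0)
~q: Gödel ¬ of 0.58 = 0 (operand ≠ 0)
(~p & ~q) = min(0, 0) = 0
((q | q) & (~p & ~q)) = min(0.58, 0) = 0
(((q | q) & (~p & ~q)) -> p): 0 ≤ 0.71, so result = 1
~(((q | q) & (~p & ~q)) -> p): Gödel ¬ of 1 = 0 (operand ≠ 0)
~p: Gödel ¬ of 0.71 = 0 (operand ≠ 0)
(~p | q) = max(0, 0.58) = 0.58
(~(((q | q) & (~p & ~q)) -> p) -> (~p | q)): 0 ≤ 0.58, so result = 1
((~(((q | q) & (~p & ~q)) -> p) -> (~p | q)) & p) = min(1, 0.71) = 0.71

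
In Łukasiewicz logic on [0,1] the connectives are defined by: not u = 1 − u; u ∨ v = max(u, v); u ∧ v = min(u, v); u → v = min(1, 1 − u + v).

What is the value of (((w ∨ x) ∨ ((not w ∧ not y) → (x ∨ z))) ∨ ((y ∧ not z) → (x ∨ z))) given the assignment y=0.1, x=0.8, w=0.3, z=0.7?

(w ∨ x) = max(0.3, 0.8) = 0.8
not w: Łukasiewicz ¬ gives 1 − 0.3 = 0.7
not y: Łukasiewicz ¬ gives 1 − 0.1 = 0.9
(not w ∧ not y) = min(0.7, 0.9) = 0.7
(x ∨ z) = max(0.8, 0.7) = 0.8
((not w ∧ not y) → (x ∨ z)): min(1, 1 − 0.7 + 0.8) = 1
((w ∨ x) ∨ ((not w ∧ not y) → (x ∨ z))) = max(0.8, 1) = 1
not z: Łukasiewicz ¬ gives 1 − 0.7 = 0.3
(y ∧ not z) = min(0.1, 0.3) = 0.1
(x ∨ z) = max(0.8, 0.7) = 0.8
((y ∧ not z) → (x ∨ z)): min(1, 1 − 0.1 + 0.8) = 1
(((w ∨ x) ∨ ((not w ∧ not y) → (x ∨ z))) ∨ ((y ∧ not z) → (x ∨ z))) = max(1, 1) = 1

1.00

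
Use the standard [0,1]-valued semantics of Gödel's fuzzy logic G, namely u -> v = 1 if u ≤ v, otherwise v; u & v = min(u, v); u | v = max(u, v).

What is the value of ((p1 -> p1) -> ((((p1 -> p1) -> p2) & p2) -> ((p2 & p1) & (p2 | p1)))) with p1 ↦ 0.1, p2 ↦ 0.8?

(p1 -> p1): 0.1 ≤ 0.1, so result = 1
(p1 -> p1): 0.1 ≤ 0.1, so result = 1
((p1 -> p1) -> p2): 1 > 0.8, so result = 0.8
(((p1 -> p1) -> p2) & p2) = min(0.8, 0.8) = 0.8
(p2 & p1) = min(0.8, 0.1) = 0.1
(p2 | p1) = max(0.8, 0.1) = 0.8
((p2 & p1) & (p2 | p1)) = min(0.1, 0.8) = 0.1
((((p1 -> p1) -> p2) & p2) -> ((p2 & p1) & (p2 | p1))): 0.8 > 0.1, so result = 0.1
((p1 -> p1) -> ((((p1 -> p1) -> p2) & p2) -> ((p2 & p1) & (p2 | p1)))): 1 > 0.1, so result = 0.1

0.10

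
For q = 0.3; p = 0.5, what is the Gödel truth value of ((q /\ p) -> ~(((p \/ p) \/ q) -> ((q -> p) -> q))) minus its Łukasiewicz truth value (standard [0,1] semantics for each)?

Gödel evaluation:
  (q /\ p) = min(0.3, 0.5) = 0.3
  (p \/ p) = max(0.5, 0.5) = 0.5
  ((p \/ p) \/ q) = max(0.5, 0.3) = 0.5
  (q -> p): 0.3 ≤ 0.5, so result = 1
  ((q -> p) -> q): 1 > 0.3, so result = 0.3
  (((p \/ p) \/ q) -> ((q -> p) -> q)): 0.5 > 0.3, so result = 0.3
  ~(((p \/ p) \/ q) -> ((q -> p) -> q)): Gödel ¬ of 0.3 = 0 (operand ≠ 0)
  ((q /\ p) -> ~(((p \/ p) \/ q) -> ((q -> p) -> q))): 0.3 > 0, so result = 0
  Gödel value = 0
Łukasiewicz evaluation:
  (q /\ p) = min(0.3, 0.5) = 0.3
  (p \/ p) = max(0.5, 0.5) = 0.5
  ((p \/ p) \/ q) = max(0.5, 0.3) = 0.5
  (q -> p): min(1, 1 − 0.3 + 0.5) = 1
  ((q -> p) -> q): min(1, 1 − 1 + 0.3) = 0.3
  (((p \/ p) \/ q) -> ((q -> p) -> q)): min(1, 1 − 0.5 + 0.3) = 0.8
  ~(((p \/ p) \/ q) -> ((q -> p) -> q)): Łukasiewicz ¬ gives 1 − 0.8 = 0.2
  ((q /\ p) -> ~(((p \/ p) \/ q) -> ((q -> p) -> q))): min(1, 1 − 0.3 + 0.2) = 0.9
  Łukasiewicz value = 0.9
Difference: 0 − 0.9 = -0.90

-0.90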